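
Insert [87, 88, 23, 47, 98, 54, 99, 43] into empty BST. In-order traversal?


Insert 87: root
Insert 88: R from 87
Insert 23: L from 87
Insert 47: L from 87 -> R from 23
Insert 98: R from 87 -> R from 88
Insert 54: L from 87 -> R from 23 -> R from 47
Insert 99: R from 87 -> R from 88 -> R from 98
Insert 43: L from 87 -> R from 23 -> L from 47

In-order: [23, 43, 47, 54, 87, 88, 98, 99]


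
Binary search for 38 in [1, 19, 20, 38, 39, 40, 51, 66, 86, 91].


Step 1: lo=0, hi=9, mid=4, val=39
Step 2: lo=0, hi=3, mid=1, val=19
Step 3: lo=2, hi=3, mid=2, val=20
Step 4: lo=3, hi=3, mid=3, val=38

Found at index 3


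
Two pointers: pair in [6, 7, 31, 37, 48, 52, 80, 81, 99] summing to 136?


lo=0(6)+hi=8(99)=105
lo=1(7)+hi=8(99)=106
lo=2(31)+hi=8(99)=130
lo=3(37)+hi=8(99)=136

Yes: 37+99=136


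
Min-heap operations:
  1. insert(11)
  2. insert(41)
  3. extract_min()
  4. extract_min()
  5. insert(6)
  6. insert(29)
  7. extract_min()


insert(11) -> [11]
insert(41) -> [11, 41]
extract_min()->11, [41]
extract_min()->41, []
insert(6) -> [6]
insert(29) -> [6, 29]
extract_min()->6, [29]

Final heap: [29]


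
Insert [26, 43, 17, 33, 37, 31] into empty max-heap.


Insert 26: [26]
Insert 43: [43, 26]
Insert 17: [43, 26, 17]
Insert 33: [43, 33, 17, 26]
Insert 37: [43, 37, 17, 26, 33]
Insert 31: [43, 37, 31, 26, 33, 17]

Final heap: [43, 37, 31, 26, 33, 17]


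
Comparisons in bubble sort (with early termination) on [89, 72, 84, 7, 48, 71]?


Algorithm: bubble sort (with early termination)
Input: [89, 72, 84, 7, 48, 71]
Sorted: [7, 48, 71, 72, 84, 89]

14


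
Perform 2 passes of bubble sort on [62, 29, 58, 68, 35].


Initial: [62, 29, 58, 68, 35]
Pass 1: [29, 58, 62, 35, 68] (3 swaps)
Pass 2: [29, 58, 35, 62, 68] (1 swaps)

After 2 passes: [29, 58, 35, 62, 68]


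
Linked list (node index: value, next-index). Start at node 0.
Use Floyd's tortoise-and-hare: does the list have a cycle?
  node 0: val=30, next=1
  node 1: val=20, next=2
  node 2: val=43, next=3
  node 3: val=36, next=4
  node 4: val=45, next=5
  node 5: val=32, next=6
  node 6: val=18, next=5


Floyd's tortoise (slow, +1) and hare (fast, +2):
  init: slow=0, fast=0
  step 1: slow=1, fast=2
  step 2: slow=2, fast=4
  step 3: slow=3, fast=6
  step 4: slow=4, fast=6
  step 5: slow=5, fast=6
  step 6: slow=6, fast=6
  slow == fast at node 6: cycle detected

Cycle: yes


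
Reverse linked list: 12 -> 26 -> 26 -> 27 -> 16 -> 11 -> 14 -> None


Step 1: curr=12, set curr.next=prev(None) | reversed so far: 12
Step 2: curr=26, set curr.next=prev(12) | reversed so far: 26 -> 12
Step 3: curr=26, set curr.next=prev(26) | reversed so far: 26 -> 26 -> 12
Step 4: curr=27, set curr.next=prev(26) | reversed so far: 27 -> 26 -> 26 -> 12
Step 5: curr=16, set curr.next=prev(27) | reversed so far: 16 -> 27 -> 26 -> 26 -> 12
Step 6: curr=11, set curr.next=prev(16) | reversed so far: 11 -> 16 -> 27 -> 26 -> 26 -> 12
Step 7: curr=14, set curr.next=prev(11) | reversed so far: 14 -> 11 -> 16 -> 27 -> 26 -> 26 -> 12

14 -> 11 -> 16 -> 27 -> 26 -> 26 -> 12 -> None


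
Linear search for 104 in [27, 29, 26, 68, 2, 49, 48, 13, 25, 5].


i=0: 27!=104
i=1: 29!=104
i=2: 26!=104
i=3: 68!=104
i=4: 2!=104
i=5: 49!=104
i=6: 48!=104
i=7: 13!=104
i=8: 25!=104
i=9: 5!=104

Not found, 10 comps


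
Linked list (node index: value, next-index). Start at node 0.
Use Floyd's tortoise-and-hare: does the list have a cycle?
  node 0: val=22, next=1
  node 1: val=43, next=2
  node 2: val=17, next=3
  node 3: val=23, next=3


Floyd's tortoise (slow, +1) and hare (fast, +2):
  init: slow=0, fast=0
  step 1: slow=1, fast=2
  step 2: slow=2, fast=3
  step 3: slow=3, fast=3
  slow == fast at node 3: cycle detected

Cycle: yes


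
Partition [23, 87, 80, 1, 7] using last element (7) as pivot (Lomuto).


Pivot: 7
  1 <= 7: swap -> [1, 87, 80, 23, 7]
Place pivot at 1: [1, 7, 80, 23, 87]

Partitioned: [1, 7, 80, 23, 87]


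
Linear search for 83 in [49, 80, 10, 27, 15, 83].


i=0: 49!=83
i=1: 80!=83
i=2: 10!=83
i=3: 27!=83
i=4: 15!=83
i=5: 83==83 found!

Found at 5, 6 comps


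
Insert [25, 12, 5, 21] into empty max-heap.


Insert 25: [25]
Insert 12: [25, 12]
Insert 5: [25, 12, 5]
Insert 21: [25, 21, 5, 12]

Final heap: [25, 21, 5, 12]


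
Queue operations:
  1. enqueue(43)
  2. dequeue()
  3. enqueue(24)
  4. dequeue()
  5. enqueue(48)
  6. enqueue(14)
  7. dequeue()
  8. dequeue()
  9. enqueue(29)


enqueue(43) -> [43]
dequeue()->43, []
enqueue(24) -> [24]
dequeue()->24, []
enqueue(48) -> [48]
enqueue(14) -> [48, 14]
dequeue()->48, [14]
dequeue()->14, []
enqueue(29) -> [29]

Final queue: [29]


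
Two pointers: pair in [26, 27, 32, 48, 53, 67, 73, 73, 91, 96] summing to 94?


lo=0(26)+hi=9(96)=122
lo=0(26)+hi=8(91)=117
lo=0(26)+hi=7(73)=99
lo=0(26)+hi=6(73)=99
lo=0(26)+hi=5(67)=93
lo=1(27)+hi=5(67)=94

Yes: 27+67=94


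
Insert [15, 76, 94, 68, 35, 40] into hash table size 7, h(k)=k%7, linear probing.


Insert 15: h=1 -> slot 1
Insert 76: h=6 -> slot 6
Insert 94: h=3 -> slot 3
Insert 68: h=5 -> slot 5
Insert 35: h=0 -> slot 0
Insert 40: h=5, 4 probes -> slot 2

Table: [35, 15, 40, 94, None, 68, 76]


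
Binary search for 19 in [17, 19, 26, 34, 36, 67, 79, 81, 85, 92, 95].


Step 1: lo=0, hi=10, mid=5, val=67
Step 2: lo=0, hi=4, mid=2, val=26
Step 3: lo=0, hi=1, mid=0, val=17
Step 4: lo=1, hi=1, mid=1, val=19

Found at index 1


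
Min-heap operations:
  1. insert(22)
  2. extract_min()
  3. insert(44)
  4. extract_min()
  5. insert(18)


insert(22) -> [22]
extract_min()->22, []
insert(44) -> [44]
extract_min()->44, []
insert(18) -> [18]

Final heap: [18]


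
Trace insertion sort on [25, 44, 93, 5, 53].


Initial: [25, 44, 93, 5, 53]
Insert 44: [25, 44, 93, 5, 53]
Insert 93: [25, 44, 93, 5, 53]
Insert 5: [5, 25, 44, 93, 53]
Insert 53: [5, 25, 44, 53, 93]

Sorted: [5, 25, 44, 53, 93]


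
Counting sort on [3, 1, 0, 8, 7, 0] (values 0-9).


Input: [3, 1, 0, 8, 7, 0]
Counts: [2, 1, 0, 1, 0, 0, 0, 1, 1, 0]

Sorted: [0, 0, 1, 3, 7, 8]


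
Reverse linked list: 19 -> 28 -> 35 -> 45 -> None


Step 1: curr=19, set curr.next=prev(None) | reversed so far: 19
Step 2: curr=28, set curr.next=prev(19) | reversed so far: 28 -> 19
Step 3: curr=35, set curr.next=prev(28) | reversed so far: 35 -> 28 -> 19
Step 4: curr=45, set curr.next=prev(35) | reversed so far: 45 -> 35 -> 28 -> 19

45 -> 35 -> 28 -> 19 -> None


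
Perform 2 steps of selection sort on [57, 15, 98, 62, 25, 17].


Initial: [57, 15, 98, 62, 25, 17]
Step 1: min=15 at 1
  Swap: [15, 57, 98, 62, 25, 17]
Step 2: min=17 at 5
  Swap: [15, 17, 98, 62, 25, 57]

After 2 steps: [15, 17, 98, 62, 25, 57]


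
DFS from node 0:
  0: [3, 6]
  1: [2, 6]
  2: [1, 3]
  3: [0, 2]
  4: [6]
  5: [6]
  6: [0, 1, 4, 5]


Visit 0, push [6, 3]
Visit 3, push [2]
Visit 2, push [1]
Visit 1, push [6]
Visit 6, push [5, 4]
Visit 4, push []
Visit 5, push []

DFS order: [0, 3, 2, 1, 6, 4, 5]


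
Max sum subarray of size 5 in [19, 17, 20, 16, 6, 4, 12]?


[0:5]: 78
[1:6]: 63
[2:7]: 58

Max: 78 at [0:5]


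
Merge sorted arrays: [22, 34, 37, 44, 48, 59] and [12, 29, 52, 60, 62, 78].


Take 12 from B
Take 22 from A
Take 29 from B
Take 34 from A
Take 37 from A
Take 44 from A
Take 48 from A
Take 52 from B
Take 59 from A

Merged: [12, 22, 29, 34, 37, 44, 48, 52, 59, 60, 62, 78]


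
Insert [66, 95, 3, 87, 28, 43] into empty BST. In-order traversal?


Insert 66: root
Insert 95: R from 66
Insert 3: L from 66
Insert 87: R from 66 -> L from 95
Insert 28: L from 66 -> R from 3
Insert 43: L from 66 -> R from 3 -> R from 28

In-order: [3, 28, 43, 66, 87, 95]


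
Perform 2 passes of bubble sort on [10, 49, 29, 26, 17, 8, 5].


Initial: [10, 49, 29, 26, 17, 8, 5]
Pass 1: [10, 29, 26, 17, 8, 5, 49] (5 swaps)
Pass 2: [10, 26, 17, 8, 5, 29, 49] (4 swaps)

After 2 passes: [10, 26, 17, 8, 5, 29, 49]


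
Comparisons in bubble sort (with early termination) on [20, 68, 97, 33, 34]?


Algorithm: bubble sort (with early termination)
Input: [20, 68, 97, 33, 34]
Sorted: [20, 33, 34, 68, 97]

9


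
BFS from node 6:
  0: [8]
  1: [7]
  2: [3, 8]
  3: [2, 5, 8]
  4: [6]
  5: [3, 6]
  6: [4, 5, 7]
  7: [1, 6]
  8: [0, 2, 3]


Visit 6, enqueue [4, 5, 7]
Visit 4, enqueue []
Visit 5, enqueue [3]
Visit 7, enqueue [1]
Visit 3, enqueue [2, 8]
Visit 1, enqueue []
Visit 2, enqueue []
Visit 8, enqueue [0]
Visit 0, enqueue []

BFS order: [6, 4, 5, 7, 3, 1, 2, 8, 0]


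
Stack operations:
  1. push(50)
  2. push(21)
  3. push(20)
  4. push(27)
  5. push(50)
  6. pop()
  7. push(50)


push(50) -> [50]
push(21) -> [50, 21]
push(20) -> [50, 21, 20]
push(27) -> [50, 21, 20, 27]
push(50) -> [50, 21, 20, 27, 50]
pop()->50, [50, 21, 20, 27]
push(50) -> [50, 21, 20, 27, 50]

Final stack: [50, 21, 20, 27, 50]


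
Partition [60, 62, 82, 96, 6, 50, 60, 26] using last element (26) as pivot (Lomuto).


Pivot: 26
  6 <= 26: swap -> [6, 62, 82, 96, 60, 50, 60, 26]
Place pivot at 1: [6, 26, 82, 96, 60, 50, 60, 62]

Partitioned: [6, 26, 82, 96, 60, 50, 60, 62]


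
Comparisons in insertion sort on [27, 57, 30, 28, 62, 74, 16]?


Algorithm: insertion sort
Input: [27, 57, 30, 28, 62, 74, 16]
Sorted: [16, 27, 28, 30, 57, 62, 74]

14


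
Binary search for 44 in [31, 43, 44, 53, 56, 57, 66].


Step 1: lo=0, hi=6, mid=3, val=53
Step 2: lo=0, hi=2, mid=1, val=43
Step 3: lo=2, hi=2, mid=2, val=44

Found at index 2


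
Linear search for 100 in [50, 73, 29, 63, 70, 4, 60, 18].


i=0: 50!=100
i=1: 73!=100
i=2: 29!=100
i=3: 63!=100
i=4: 70!=100
i=5: 4!=100
i=6: 60!=100
i=7: 18!=100

Not found, 8 comps


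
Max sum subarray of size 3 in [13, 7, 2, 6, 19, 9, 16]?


[0:3]: 22
[1:4]: 15
[2:5]: 27
[3:6]: 34
[4:7]: 44

Max: 44 at [4:7]


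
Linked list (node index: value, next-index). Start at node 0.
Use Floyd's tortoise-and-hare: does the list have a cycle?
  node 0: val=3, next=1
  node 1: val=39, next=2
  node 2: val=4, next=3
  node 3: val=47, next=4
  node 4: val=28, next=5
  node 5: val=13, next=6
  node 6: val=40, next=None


Floyd's tortoise (slow, +1) and hare (fast, +2):
  init: slow=0, fast=0
  step 1: slow=1, fast=2
  step 2: slow=2, fast=4
  step 3: slow=3, fast=6
  step 4: fast -> None, no cycle

Cycle: no


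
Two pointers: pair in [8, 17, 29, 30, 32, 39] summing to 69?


lo=0(8)+hi=5(39)=47
lo=1(17)+hi=5(39)=56
lo=2(29)+hi=5(39)=68
lo=3(30)+hi=5(39)=69

Yes: 30+39=69


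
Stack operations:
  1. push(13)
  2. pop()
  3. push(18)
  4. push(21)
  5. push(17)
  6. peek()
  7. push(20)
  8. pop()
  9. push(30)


push(13) -> [13]
pop()->13, []
push(18) -> [18]
push(21) -> [18, 21]
push(17) -> [18, 21, 17]
peek()->17
push(20) -> [18, 21, 17, 20]
pop()->20, [18, 21, 17]
push(30) -> [18, 21, 17, 30]

Final stack: [18, 21, 17, 30]


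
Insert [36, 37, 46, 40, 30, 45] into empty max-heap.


Insert 36: [36]
Insert 37: [37, 36]
Insert 46: [46, 36, 37]
Insert 40: [46, 40, 37, 36]
Insert 30: [46, 40, 37, 36, 30]
Insert 45: [46, 40, 45, 36, 30, 37]

Final heap: [46, 40, 45, 36, 30, 37]


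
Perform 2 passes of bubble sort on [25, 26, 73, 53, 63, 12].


Initial: [25, 26, 73, 53, 63, 12]
Pass 1: [25, 26, 53, 63, 12, 73] (3 swaps)
Pass 2: [25, 26, 53, 12, 63, 73] (1 swaps)

After 2 passes: [25, 26, 53, 12, 63, 73]


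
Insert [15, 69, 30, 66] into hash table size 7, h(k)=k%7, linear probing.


Insert 15: h=1 -> slot 1
Insert 69: h=6 -> slot 6
Insert 30: h=2 -> slot 2
Insert 66: h=3 -> slot 3

Table: [None, 15, 30, 66, None, None, 69]


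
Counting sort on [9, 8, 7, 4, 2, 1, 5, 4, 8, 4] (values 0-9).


Input: [9, 8, 7, 4, 2, 1, 5, 4, 8, 4]
Counts: [0, 1, 1, 0, 3, 1, 0, 1, 2, 1]

Sorted: [1, 2, 4, 4, 4, 5, 7, 8, 8, 9]


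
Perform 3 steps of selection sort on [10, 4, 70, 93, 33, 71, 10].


Initial: [10, 4, 70, 93, 33, 71, 10]
Step 1: min=4 at 1
  Swap: [4, 10, 70, 93, 33, 71, 10]
Step 2: min=10 at 1
  Swap: [4, 10, 70, 93, 33, 71, 10]
Step 3: min=10 at 6
  Swap: [4, 10, 10, 93, 33, 71, 70]

After 3 steps: [4, 10, 10, 93, 33, 71, 70]


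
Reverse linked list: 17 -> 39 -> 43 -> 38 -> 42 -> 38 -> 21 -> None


Step 1: curr=17, set curr.next=prev(None) | reversed so far: 17
Step 2: curr=39, set curr.next=prev(17) | reversed so far: 39 -> 17
Step 3: curr=43, set curr.next=prev(39) | reversed so far: 43 -> 39 -> 17
Step 4: curr=38, set curr.next=prev(43) | reversed so far: 38 -> 43 -> 39 -> 17
Step 5: curr=42, set curr.next=prev(38) | reversed so far: 42 -> 38 -> 43 -> 39 -> 17
Step 6: curr=38, set curr.next=prev(42) | reversed so far: 38 -> 42 -> 38 -> 43 -> 39 -> 17
Step 7: curr=21, set curr.next=prev(38) | reversed so far: 21 -> 38 -> 42 -> 38 -> 43 -> 39 -> 17

21 -> 38 -> 42 -> 38 -> 43 -> 39 -> 17 -> None


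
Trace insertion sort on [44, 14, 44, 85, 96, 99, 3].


Initial: [44, 14, 44, 85, 96, 99, 3]
Insert 14: [14, 44, 44, 85, 96, 99, 3]
Insert 44: [14, 44, 44, 85, 96, 99, 3]
Insert 85: [14, 44, 44, 85, 96, 99, 3]
Insert 96: [14, 44, 44, 85, 96, 99, 3]
Insert 99: [14, 44, 44, 85, 96, 99, 3]
Insert 3: [3, 14, 44, 44, 85, 96, 99]

Sorted: [3, 14, 44, 44, 85, 96, 99]


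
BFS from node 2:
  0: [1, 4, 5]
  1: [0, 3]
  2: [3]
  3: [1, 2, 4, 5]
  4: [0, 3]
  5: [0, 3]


Visit 2, enqueue [3]
Visit 3, enqueue [1, 4, 5]
Visit 1, enqueue [0]
Visit 4, enqueue []
Visit 5, enqueue []
Visit 0, enqueue []

BFS order: [2, 3, 1, 4, 5, 0]


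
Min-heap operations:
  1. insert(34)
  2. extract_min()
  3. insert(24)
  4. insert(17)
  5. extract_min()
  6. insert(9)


insert(34) -> [34]
extract_min()->34, []
insert(24) -> [24]
insert(17) -> [17, 24]
extract_min()->17, [24]
insert(9) -> [9, 24]

Final heap: [9, 24]


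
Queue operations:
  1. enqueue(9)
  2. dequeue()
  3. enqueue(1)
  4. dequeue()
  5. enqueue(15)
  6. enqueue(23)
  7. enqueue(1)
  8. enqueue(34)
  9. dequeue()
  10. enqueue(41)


enqueue(9) -> [9]
dequeue()->9, []
enqueue(1) -> [1]
dequeue()->1, []
enqueue(15) -> [15]
enqueue(23) -> [15, 23]
enqueue(1) -> [15, 23, 1]
enqueue(34) -> [15, 23, 1, 34]
dequeue()->15, [23, 1, 34]
enqueue(41) -> [23, 1, 34, 41]

Final queue: [23, 1, 34, 41]


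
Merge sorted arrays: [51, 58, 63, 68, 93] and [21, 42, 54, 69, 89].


Take 21 from B
Take 42 from B
Take 51 from A
Take 54 from B
Take 58 from A
Take 63 from A
Take 68 from A
Take 69 from B
Take 89 from B

Merged: [21, 42, 51, 54, 58, 63, 68, 69, 89, 93]


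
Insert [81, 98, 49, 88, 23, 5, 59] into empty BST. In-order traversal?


Insert 81: root
Insert 98: R from 81
Insert 49: L from 81
Insert 88: R from 81 -> L from 98
Insert 23: L from 81 -> L from 49
Insert 5: L from 81 -> L from 49 -> L from 23
Insert 59: L from 81 -> R from 49

In-order: [5, 23, 49, 59, 81, 88, 98]


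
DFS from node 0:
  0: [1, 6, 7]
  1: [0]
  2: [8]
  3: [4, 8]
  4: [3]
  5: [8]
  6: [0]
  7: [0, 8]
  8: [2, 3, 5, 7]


Visit 0, push [7, 6, 1]
Visit 1, push []
Visit 6, push []
Visit 7, push [8]
Visit 8, push [5, 3, 2]
Visit 2, push []
Visit 3, push [4]
Visit 4, push []
Visit 5, push []

DFS order: [0, 1, 6, 7, 8, 2, 3, 4, 5]


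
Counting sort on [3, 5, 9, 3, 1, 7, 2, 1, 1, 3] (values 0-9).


Input: [3, 5, 9, 3, 1, 7, 2, 1, 1, 3]
Counts: [0, 3, 1, 3, 0, 1, 0, 1, 0, 1]

Sorted: [1, 1, 1, 2, 3, 3, 3, 5, 7, 9]


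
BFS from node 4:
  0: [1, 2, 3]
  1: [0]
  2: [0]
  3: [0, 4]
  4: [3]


Visit 4, enqueue [3]
Visit 3, enqueue [0]
Visit 0, enqueue [1, 2]
Visit 1, enqueue []
Visit 2, enqueue []

BFS order: [4, 3, 0, 1, 2]


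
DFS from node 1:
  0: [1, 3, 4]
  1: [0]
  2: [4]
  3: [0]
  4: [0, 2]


Visit 1, push [0]
Visit 0, push [4, 3]
Visit 3, push []
Visit 4, push [2]
Visit 2, push []

DFS order: [1, 0, 3, 4, 2]


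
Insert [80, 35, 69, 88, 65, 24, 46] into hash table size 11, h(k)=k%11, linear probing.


Insert 80: h=3 -> slot 3
Insert 35: h=2 -> slot 2
Insert 69: h=3, 1 probes -> slot 4
Insert 88: h=0 -> slot 0
Insert 65: h=10 -> slot 10
Insert 24: h=2, 3 probes -> slot 5
Insert 46: h=2, 4 probes -> slot 6

Table: [88, None, 35, 80, 69, 24, 46, None, None, None, 65]


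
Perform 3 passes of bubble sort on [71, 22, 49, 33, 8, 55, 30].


Initial: [71, 22, 49, 33, 8, 55, 30]
Pass 1: [22, 49, 33, 8, 55, 30, 71] (6 swaps)
Pass 2: [22, 33, 8, 49, 30, 55, 71] (3 swaps)
Pass 3: [22, 8, 33, 30, 49, 55, 71] (2 swaps)

After 3 passes: [22, 8, 33, 30, 49, 55, 71]


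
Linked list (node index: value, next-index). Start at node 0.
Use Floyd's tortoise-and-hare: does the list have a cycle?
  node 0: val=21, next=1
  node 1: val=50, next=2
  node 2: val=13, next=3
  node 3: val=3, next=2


Floyd's tortoise (slow, +1) and hare (fast, +2):
  init: slow=0, fast=0
  step 1: slow=1, fast=2
  step 2: slow=2, fast=2
  slow == fast at node 2: cycle detected

Cycle: yes


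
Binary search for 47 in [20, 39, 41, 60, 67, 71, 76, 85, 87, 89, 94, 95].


Step 1: lo=0, hi=11, mid=5, val=71
Step 2: lo=0, hi=4, mid=2, val=41
Step 3: lo=3, hi=4, mid=3, val=60

Not found


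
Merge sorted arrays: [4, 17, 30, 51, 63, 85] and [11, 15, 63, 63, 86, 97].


Take 4 from A
Take 11 from B
Take 15 from B
Take 17 from A
Take 30 from A
Take 51 from A
Take 63 from A
Take 63 from B
Take 63 from B
Take 85 from A

Merged: [4, 11, 15, 17, 30, 51, 63, 63, 63, 85, 86, 97]


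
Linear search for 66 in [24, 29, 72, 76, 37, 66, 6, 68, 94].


i=0: 24!=66
i=1: 29!=66
i=2: 72!=66
i=3: 76!=66
i=4: 37!=66
i=5: 66==66 found!

Found at 5, 6 comps


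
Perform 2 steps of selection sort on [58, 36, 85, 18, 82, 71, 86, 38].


Initial: [58, 36, 85, 18, 82, 71, 86, 38]
Step 1: min=18 at 3
  Swap: [18, 36, 85, 58, 82, 71, 86, 38]
Step 2: min=36 at 1
  Swap: [18, 36, 85, 58, 82, 71, 86, 38]

After 2 steps: [18, 36, 85, 58, 82, 71, 86, 38]


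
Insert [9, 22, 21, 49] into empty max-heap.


Insert 9: [9]
Insert 22: [22, 9]
Insert 21: [22, 9, 21]
Insert 49: [49, 22, 21, 9]

Final heap: [49, 22, 21, 9]


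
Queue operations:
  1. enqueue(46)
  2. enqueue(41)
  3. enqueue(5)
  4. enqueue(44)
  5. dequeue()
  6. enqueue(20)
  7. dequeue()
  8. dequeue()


enqueue(46) -> [46]
enqueue(41) -> [46, 41]
enqueue(5) -> [46, 41, 5]
enqueue(44) -> [46, 41, 5, 44]
dequeue()->46, [41, 5, 44]
enqueue(20) -> [41, 5, 44, 20]
dequeue()->41, [5, 44, 20]
dequeue()->5, [44, 20]

Final queue: [44, 20]


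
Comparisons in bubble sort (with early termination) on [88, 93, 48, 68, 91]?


Algorithm: bubble sort (with early termination)
Input: [88, 93, 48, 68, 91]
Sorted: [48, 68, 88, 91, 93]

9


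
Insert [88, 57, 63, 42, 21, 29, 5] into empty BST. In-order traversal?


Insert 88: root
Insert 57: L from 88
Insert 63: L from 88 -> R from 57
Insert 42: L from 88 -> L from 57
Insert 21: L from 88 -> L from 57 -> L from 42
Insert 29: L from 88 -> L from 57 -> L from 42 -> R from 21
Insert 5: L from 88 -> L from 57 -> L from 42 -> L from 21

In-order: [5, 21, 29, 42, 57, 63, 88]


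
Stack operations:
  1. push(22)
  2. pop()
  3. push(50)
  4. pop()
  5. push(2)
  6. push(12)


push(22) -> [22]
pop()->22, []
push(50) -> [50]
pop()->50, []
push(2) -> [2]
push(12) -> [2, 12]

Final stack: [2, 12]


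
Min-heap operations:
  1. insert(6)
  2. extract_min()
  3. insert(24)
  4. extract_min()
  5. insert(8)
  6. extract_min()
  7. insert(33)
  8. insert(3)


insert(6) -> [6]
extract_min()->6, []
insert(24) -> [24]
extract_min()->24, []
insert(8) -> [8]
extract_min()->8, []
insert(33) -> [33]
insert(3) -> [3, 33]

Final heap: [3, 33]


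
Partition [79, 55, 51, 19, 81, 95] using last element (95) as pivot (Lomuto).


Pivot: 95
  79 <= 95: advance i (no swap)
  55 <= 95: advance i (no swap)
  51 <= 95: advance i (no swap)
  19 <= 95: advance i (no swap)
  81 <= 95: advance i (no swap)
Place pivot at 5: [79, 55, 51, 19, 81, 95]

Partitioned: [79, 55, 51, 19, 81, 95]


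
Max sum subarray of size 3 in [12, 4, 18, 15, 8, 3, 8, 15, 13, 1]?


[0:3]: 34
[1:4]: 37
[2:5]: 41
[3:6]: 26
[4:7]: 19
[5:8]: 26
[6:9]: 36
[7:10]: 29

Max: 41 at [2:5]


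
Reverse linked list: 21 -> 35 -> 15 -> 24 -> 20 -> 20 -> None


Step 1: curr=21, set curr.next=prev(None) | reversed so far: 21
Step 2: curr=35, set curr.next=prev(21) | reversed so far: 35 -> 21
Step 3: curr=15, set curr.next=prev(35) | reversed so far: 15 -> 35 -> 21
Step 4: curr=24, set curr.next=prev(15) | reversed so far: 24 -> 15 -> 35 -> 21
Step 5: curr=20, set curr.next=prev(24) | reversed so far: 20 -> 24 -> 15 -> 35 -> 21
Step 6: curr=20, set curr.next=prev(20) | reversed so far: 20 -> 20 -> 24 -> 15 -> 35 -> 21

20 -> 20 -> 24 -> 15 -> 35 -> 21 -> None


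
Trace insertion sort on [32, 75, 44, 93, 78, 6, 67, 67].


Initial: [32, 75, 44, 93, 78, 6, 67, 67]
Insert 75: [32, 75, 44, 93, 78, 6, 67, 67]
Insert 44: [32, 44, 75, 93, 78, 6, 67, 67]
Insert 93: [32, 44, 75, 93, 78, 6, 67, 67]
Insert 78: [32, 44, 75, 78, 93, 6, 67, 67]
Insert 6: [6, 32, 44, 75, 78, 93, 67, 67]
Insert 67: [6, 32, 44, 67, 75, 78, 93, 67]
Insert 67: [6, 32, 44, 67, 67, 75, 78, 93]

Sorted: [6, 32, 44, 67, 67, 75, 78, 93]


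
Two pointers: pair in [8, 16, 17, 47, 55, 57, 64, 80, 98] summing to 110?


lo=0(8)+hi=8(98)=106
lo=1(16)+hi=8(98)=114
lo=1(16)+hi=7(80)=96
lo=2(17)+hi=7(80)=97
lo=3(47)+hi=7(80)=127
lo=3(47)+hi=6(64)=111
lo=3(47)+hi=5(57)=104
lo=4(55)+hi=5(57)=112

No pair found


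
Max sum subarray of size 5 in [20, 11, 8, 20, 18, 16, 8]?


[0:5]: 77
[1:6]: 73
[2:7]: 70

Max: 77 at [0:5]


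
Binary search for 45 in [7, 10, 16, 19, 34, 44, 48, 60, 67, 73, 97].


Step 1: lo=0, hi=10, mid=5, val=44
Step 2: lo=6, hi=10, mid=8, val=67
Step 3: lo=6, hi=7, mid=6, val=48

Not found


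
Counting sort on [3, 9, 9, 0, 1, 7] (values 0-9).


Input: [3, 9, 9, 0, 1, 7]
Counts: [1, 1, 0, 1, 0, 0, 0, 1, 0, 2]

Sorted: [0, 1, 3, 7, 9, 9]


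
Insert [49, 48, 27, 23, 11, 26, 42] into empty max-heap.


Insert 49: [49]
Insert 48: [49, 48]
Insert 27: [49, 48, 27]
Insert 23: [49, 48, 27, 23]
Insert 11: [49, 48, 27, 23, 11]
Insert 26: [49, 48, 27, 23, 11, 26]
Insert 42: [49, 48, 42, 23, 11, 26, 27]

Final heap: [49, 48, 42, 23, 11, 26, 27]


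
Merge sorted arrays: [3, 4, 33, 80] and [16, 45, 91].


Take 3 from A
Take 4 from A
Take 16 from B
Take 33 from A
Take 45 from B
Take 80 from A

Merged: [3, 4, 16, 33, 45, 80, 91]


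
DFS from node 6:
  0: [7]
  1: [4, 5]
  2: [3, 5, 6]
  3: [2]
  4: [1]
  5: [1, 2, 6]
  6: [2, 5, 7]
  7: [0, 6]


Visit 6, push [7, 5, 2]
Visit 2, push [5, 3]
Visit 3, push []
Visit 5, push [1]
Visit 1, push [4]
Visit 4, push []
Visit 7, push [0]
Visit 0, push []

DFS order: [6, 2, 3, 5, 1, 4, 7, 0]


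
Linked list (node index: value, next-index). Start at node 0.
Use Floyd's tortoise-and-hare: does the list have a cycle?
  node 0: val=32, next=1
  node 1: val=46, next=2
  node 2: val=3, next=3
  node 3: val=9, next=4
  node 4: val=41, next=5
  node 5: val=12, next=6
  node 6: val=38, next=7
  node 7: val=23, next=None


Floyd's tortoise (slow, +1) and hare (fast, +2):
  init: slow=0, fast=0
  step 1: slow=1, fast=2
  step 2: slow=2, fast=4
  step 3: slow=3, fast=6
  step 4: fast 6->7->None, no cycle

Cycle: no


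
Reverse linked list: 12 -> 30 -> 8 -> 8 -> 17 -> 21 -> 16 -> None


Step 1: curr=12, set curr.next=prev(None) | reversed so far: 12
Step 2: curr=30, set curr.next=prev(12) | reversed so far: 30 -> 12
Step 3: curr=8, set curr.next=prev(30) | reversed so far: 8 -> 30 -> 12
Step 4: curr=8, set curr.next=prev(8) | reversed so far: 8 -> 8 -> 30 -> 12
Step 5: curr=17, set curr.next=prev(8) | reversed so far: 17 -> 8 -> 8 -> 30 -> 12
Step 6: curr=21, set curr.next=prev(17) | reversed so far: 21 -> 17 -> 8 -> 8 -> 30 -> 12
Step 7: curr=16, set curr.next=prev(21) | reversed so far: 16 -> 21 -> 17 -> 8 -> 8 -> 30 -> 12

16 -> 21 -> 17 -> 8 -> 8 -> 30 -> 12 -> None


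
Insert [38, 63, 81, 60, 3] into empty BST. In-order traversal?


Insert 38: root
Insert 63: R from 38
Insert 81: R from 38 -> R from 63
Insert 60: R from 38 -> L from 63
Insert 3: L from 38

In-order: [3, 38, 60, 63, 81]


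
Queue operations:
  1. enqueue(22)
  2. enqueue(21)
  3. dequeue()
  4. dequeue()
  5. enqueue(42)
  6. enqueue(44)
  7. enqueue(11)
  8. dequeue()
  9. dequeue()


enqueue(22) -> [22]
enqueue(21) -> [22, 21]
dequeue()->22, [21]
dequeue()->21, []
enqueue(42) -> [42]
enqueue(44) -> [42, 44]
enqueue(11) -> [42, 44, 11]
dequeue()->42, [44, 11]
dequeue()->44, [11]

Final queue: [11]


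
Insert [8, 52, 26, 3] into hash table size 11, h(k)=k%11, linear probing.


Insert 8: h=8 -> slot 8
Insert 52: h=8, 1 probes -> slot 9
Insert 26: h=4 -> slot 4
Insert 3: h=3 -> slot 3

Table: [None, None, None, 3, 26, None, None, None, 8, 52, None]


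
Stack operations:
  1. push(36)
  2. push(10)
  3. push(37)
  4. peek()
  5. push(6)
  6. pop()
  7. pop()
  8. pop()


push(36) -> [36]
push(10) -> [36, 10]
push(37) -> [36, 10, 37]
peek()->37
push(6) -> [36, 10, 37, 6]
pop()->6, [36, 10, 37]
pop()->37, [36, 10]
pop()->10, [36]

Final stack: [36]


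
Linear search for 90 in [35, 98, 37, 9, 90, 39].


i=0: 35!=90
i=1: 98!=90
i=2: 37!=90
i=3: 9!=90
i=4: 90==90 found!

Found at 4, 5 comps


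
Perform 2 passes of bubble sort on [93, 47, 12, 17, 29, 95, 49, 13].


Initial: [93, 47, 12, 17, 29, 95, 49, 13]
Pass 1: [47, 12, 17, 29, 93, 49, 13, 95] (6 swaps)
Pass 2: [12, 17, 29, 47, 49, 13, 93, 95] (5 swaps)

After 2 passes: [12, 17, 29, 47, 49, 13, 93, 95]


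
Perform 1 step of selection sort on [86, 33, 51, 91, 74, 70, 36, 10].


Initial: [86, 33, 51, 91, 74, 70, 36, 10]
Step 1: min=10 at 7
  Swap: [10, 33, 51, 91, 74, 70, 36, 86]

After 1 step: [10, 33, 51, 91, 74, 70, 36, 86]


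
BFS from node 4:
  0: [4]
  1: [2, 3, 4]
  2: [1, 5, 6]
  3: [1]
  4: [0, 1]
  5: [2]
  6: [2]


Visit 4, enqueue [0, 1]
Visit 0, enqueue []
Visit 1, enqueue [2, 3]
Visit 2, enqueue [5, 6]
Visit 3, enqueue []
Visit 5, enqueue []
Visit 6, enqueue []

BFS order: [4, 0, 1, 2, 3, 5, 6]


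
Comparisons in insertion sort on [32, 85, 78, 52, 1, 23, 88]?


Algorithm: insertion sort
Input: [32, 85, 78, 52, 1, 23, 88]
Sorted: [1, 23, 32, 52, 78, 85, 88]

16


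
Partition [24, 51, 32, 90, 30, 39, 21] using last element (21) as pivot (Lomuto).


Pivot: 21
Place pivot at 0: [21, 51, 32, 90, 30, 39, 24]

Partitioned: [21, 51, 32, 90, 30, 39, 24]


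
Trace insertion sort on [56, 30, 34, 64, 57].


Initial: [56, 30, 34, 64, 57]
Insert 30: [30, 56, 34, 64, 57]
Insert 34: [30, 34, 56, 64, 57]
Insert 64: [30, 34, 56, 64, 57]
Insert 57: [30, 34, 56, 57, 64]

Sorted: [30, 34, 56, 57, 64]


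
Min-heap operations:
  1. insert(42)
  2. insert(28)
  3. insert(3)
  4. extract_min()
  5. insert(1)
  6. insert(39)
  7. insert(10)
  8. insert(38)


insert(42) -> [42]
insert(28) -> [28, 42]
insert(3) -> [3, 42, 28]
extract_min()->3, [28, 42]
insert(1) -> [1, 42, 28]
insert(39) -> [1, 39, 28, 42]
insert(10) -> [1, 10, 28, 42, 39]
insert(38) -> [1, 10, 28, 42, 39, 38]

Final heap: [1, 10, 28, 42, 39, 38]


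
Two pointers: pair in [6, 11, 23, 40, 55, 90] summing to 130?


lo=0(6)+hi=5(90)=96
lo=1(11)+hi=5(90)=101
lo=2(23)+hi=5(90)=113
lo=3(40)+hi=5(90)=130

Yes: 40+90=130


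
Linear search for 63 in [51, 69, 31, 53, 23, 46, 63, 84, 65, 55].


i=0: 51!=63
i=1: 69!=63
i=2: 31!=63
i=3: 53!=63
i=4: 23!=63
i=5: 46!=63
i=6: 63==63 found!

Found at 6, 7 comps


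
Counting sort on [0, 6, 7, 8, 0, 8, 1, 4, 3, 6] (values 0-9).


Input: [0, 6, 7, 8, 0, 8, 1, 4, 3, 6]
Counts: [2, 1, 0, 1, 1, 0, 2, 1, 2, 0]

Sorted: [0, 0, 1, 3, 4, 6, 6, 7, 8, 8]


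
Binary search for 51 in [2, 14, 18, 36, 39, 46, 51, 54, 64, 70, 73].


Step 1: lo=0, hi=10, mid=5, val=46
Step 2: lo=6, hi=10, mid=8, val=64
Step 3: lo=6, hi=7, mid=6, val=51

Found at index 6


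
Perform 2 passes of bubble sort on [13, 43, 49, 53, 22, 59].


Initial: [13, 43, 49, 53, 22, 59]
Pass 1: [13, 43, 49, 22, 53, 59] (1 swaps)
Pass 2: [13, 43, 22, 49, 53, 59] (1 swaps)

After 2 passes: [13, 43, 22, 49, 53, 59]


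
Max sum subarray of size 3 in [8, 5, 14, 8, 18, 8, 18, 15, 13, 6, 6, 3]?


[0:3]: 27
[1:4]: 27
[2:5]: 40
[3:6]: 34
[4:7]: 44
[5:8]: 41
[6:9]: 46
[7:10]: 34
[8:11]: 25
[9:12]: 15

Max: 46 at [6:9]


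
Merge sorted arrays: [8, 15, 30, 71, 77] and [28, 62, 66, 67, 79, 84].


Take 8 from A
Take 15 from A
Take 28 from B
Take 30 from A
Take 62 from B
Take 66 from B
Take 67 from B
Take 71 from A
Take 77 from A

Merged: [8, 15, 28, 30, 62, 66, 67, 71, 77, 79, 84]


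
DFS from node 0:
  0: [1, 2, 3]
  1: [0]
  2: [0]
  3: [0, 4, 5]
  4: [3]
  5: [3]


Visit 0, push [3, 2, 1]
Visit 1, push []
Visit 2, push []
Visit 3, push [5, 4]
Visit 4, push []
Visit 5, push []

DFS order: [0, 1, 2, 3, 4, 5]


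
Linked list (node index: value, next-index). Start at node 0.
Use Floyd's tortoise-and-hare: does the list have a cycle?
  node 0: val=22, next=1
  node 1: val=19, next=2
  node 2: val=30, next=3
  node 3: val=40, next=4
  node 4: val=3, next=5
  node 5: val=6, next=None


Floyd's tortoise (slow, +1) and hare (fast, +2):
  init: slow=0, fast=0
  step 1: slow=1, fast=2
  step 2: slow=2, fast=4
  step 3: fast 4->5->None, no cycle

Cycle: no


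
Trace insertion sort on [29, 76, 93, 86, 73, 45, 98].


Initial: [29, 76, 93, 86, 73, 45, 98]
Insert 76: [29, 76, 93, 86, 73, 45, 98]
Insert 93: [29, 76, 93, 86, 73, 45, 98]
Insert 86: [29, 76, 86, 93, 73, 45, 98]
Insert 73: [29, 73, 76, 86, 93, 45, 98]
Insert 45: [29, 45, 73, 76, 86, 93, 98]
Insert 98: [29, 45, 73, 76, 86, 93, 98]

Sorted: [29, 45, 73, 76, 86, 93, 98]


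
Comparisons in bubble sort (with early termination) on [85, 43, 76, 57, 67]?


Algorithm: bubble sort (with early termination)
Input: [85, 43, 76, 57, 67]
Sorted: [43, 57, 67, 76, 85]

9


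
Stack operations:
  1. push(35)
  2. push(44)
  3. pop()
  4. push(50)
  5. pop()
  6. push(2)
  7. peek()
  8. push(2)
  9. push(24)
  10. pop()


push(35) -> [35]
push(44) -> [35, 44]
pop()->44, [35]
push(50) -> [35, 50]
pop()->50, [35]
push(2) -> [35, 2]
peek()->2
push(2) -> [35, 2, 2]
push(24) -> [35, 2, 2, 24]
pop()->24, [35, 2, 2]

Final stack: [35, 2, 2]


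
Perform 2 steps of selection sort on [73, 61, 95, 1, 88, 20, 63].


Initial: [73, 61, 95, 1, 88, 20, 63]
Step 1: min=1 at 3
  Swap: [1, 61, 95, 73, 88, 20, 63]
Step 2: min=20 at 5
  Swap: [1, 20, 95, 73, 88, 61, 63]

After 2 steps: [1, 20, 95, 73, 88, 61, 63]


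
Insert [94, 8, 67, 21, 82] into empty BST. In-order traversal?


Insert 94: root
Insert 8: L from 94
Insert 67: L from 94 -> R from 8
Insert 21: L from 94 -> R from 8 -> L from 67
Insert 82: L from 94 -> R from 8 -> R from 67

In-order: [8, 21, 67, 82, 94]


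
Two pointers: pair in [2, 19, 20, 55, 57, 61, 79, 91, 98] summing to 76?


lo=0(2)+hi=8(98)=100
lo=0(2)+hi=7(91)=93
lo=0(2)+hi=6(79)=81
lo=0(2)+hi=5(61)=63
lo=1(19)+hi=5(61)=80
lo=1(19)+hi=4(57)=76

Yes: 19+57=76


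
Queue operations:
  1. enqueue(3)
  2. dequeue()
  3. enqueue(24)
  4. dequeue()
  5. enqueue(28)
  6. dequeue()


enqueue(3) -> [3]
dequeue()->3, []
enqueue(24) -> [24]
dequeue()->24, []
enqueue(28) -> [28]
dequeue()->28, []

Final queue: []


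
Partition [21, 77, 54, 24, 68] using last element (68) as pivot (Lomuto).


Pivot: 68
  21 <= 68: advance i (no swap)
  54 <= 68: swap -> [21, 54, 77, 24, 68]
  24 <= 68: swap -> [21, 54, 24, 77, 68]
Place pivot at 3: [21, 54, 24, 68, 77]

Partitioned: [21, 54, 24, 68, 77]


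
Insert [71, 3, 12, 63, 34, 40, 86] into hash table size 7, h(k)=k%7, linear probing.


Insert 71: h=1 -> slot 1
Insert 3: h=3 -> slot 3
Insert 12: h=5 -> slot 5
Insert 63: h=0 -> slot 0
Insert 34: h=6 -> slot 6
Insert 40: h=5, 4 probes -> slot 2
Insert 86: h=2, 2 probes -> slot 4

Table: [63, 71, 40, 3, 86, 12, 34]


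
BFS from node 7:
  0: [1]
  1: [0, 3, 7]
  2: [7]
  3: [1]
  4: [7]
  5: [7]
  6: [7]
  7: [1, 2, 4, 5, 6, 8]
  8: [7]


Visit 7, enqueue [1, 2, 4, 5, 6, 8]
Visit 1, enqueue [0, 3]
Visit 2, enqueue []
Visit 4, enqueue []
Visit 5, enqueue []
Visit 6, enqueue []
Visit 8, enqueue []
Visit 0, enqueue []
Visit 3, enqueue []

BFS order: [7, 1, 2, 4, 5, 6, 8, 0, 3]


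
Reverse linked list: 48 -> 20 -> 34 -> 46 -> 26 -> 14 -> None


Step 1: curr=48, set curr.next=prev(None) | reversed so far: 48
Step 2: curr=20, set curr.next=prev(48) | reversed so far: 20 -> 48
Step 3: curr=34, set curr.next=prev(20) | reversed so far: 34 -> 20 -> 48
Step 4: curr=46, set curr.next=prev(34) | reversed so far: 46 -> 34 -> 20 -> 48
Step 5: curr=26, set curr.next=prev(46) | reversed so far: 26 -> 46 -> 34 -> 20 -> 48
Step 6: curr=14, set curr.next=prev(26) | reversed so far: 14 -> 26 -> 46 -> 34 -> 20 -> 48

14 -> 26 -> 46 -> 34 -> 20 -> 48 -> None


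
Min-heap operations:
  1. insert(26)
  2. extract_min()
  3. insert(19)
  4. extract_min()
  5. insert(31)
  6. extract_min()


insert(26) -> [26]
extract_min()->26, []
insert(19) -> [19]
extract_min()->19, []
insert(31) -> [31]
extract_min()->31, []

Final heap: []


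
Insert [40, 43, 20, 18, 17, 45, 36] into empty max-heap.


Insert 40: [40]
Insert 43: [43, 40]
Insert 20: [43, 40, 20]
Insert 18: [43, 40, 20, 18]
Insert 17: [43, 40, 20, 18, 17]
Insert 45: [45, 40, 43, 18, 17, 20]
Insert 36: [45, 40, 43, 18, 17, 20, 36]

Final heap: [45, 40, 43, 18, 17, 20, 36]


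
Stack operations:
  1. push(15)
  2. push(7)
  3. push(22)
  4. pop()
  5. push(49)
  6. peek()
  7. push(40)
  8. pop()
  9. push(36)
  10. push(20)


push(15) -> [15]
push(7) -> [15, 7]
push(22) -> [15, 7, 22]
pop()->22, [15, 7]
push(49) -> [15, 7, 49]
peek()->49
push(40) -> [15, 7, 49, 40]
pop()->40, [15, 7, 49]
push(36) -> [15, 7, 49, 36]
push(20) -> [15, 7, 49, 36, 20]

Final stack: [15, 7, 49, 36, 20]


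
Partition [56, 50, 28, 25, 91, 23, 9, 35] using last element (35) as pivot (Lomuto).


Pivot: 35
  28 <= 35: swap -> [28, 50, 56, 25, 91, 23, 9, 35]
  25 <= 35: swap -> [28, 25, 56, 50, 91, 23, 9, 35]
  23 <= 35: swap -> [28, 25, 23, 50, 91, 56, 9, 35]
  9 <= 35: swap -> [28, 25, 23, 9, 91, 56, 50, 35]
Place pivot at 4: [28, 25, 23, 9, 35, 56, 50, 91]

Partitioned: [28, 25, 23, 9, 35, 56, 50, 91]


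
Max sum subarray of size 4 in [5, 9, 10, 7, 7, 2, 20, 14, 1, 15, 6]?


[0:4]: 31
[1:5]: 33
[2:6]: 26
[3:7]: 36
[4:8]: 43
[5:9]: 37
[6:10]: 50
[7:11]: 36

Max: 50 at [6:10]


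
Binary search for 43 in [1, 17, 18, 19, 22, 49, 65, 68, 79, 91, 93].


Step 1: lo=0, hi=10, mid=5, val=49
Step 2: lo=0, hi=4, mid=2, val=18
Step 3: lo=3, hi=4, mid=3, val=19
Step 4: lo=4, hi=4, mid=4, val=22

Not found


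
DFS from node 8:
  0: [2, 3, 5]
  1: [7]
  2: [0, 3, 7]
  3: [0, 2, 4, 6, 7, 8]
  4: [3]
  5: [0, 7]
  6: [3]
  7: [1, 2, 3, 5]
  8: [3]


Visit 8, push [3]
Visit 3, push [7, 6, 4, 2, 0]
Visit 0, push [5, 2]
Visit 2, push [7]
Visit 7, push [5, 1]
Visit 1, push []
Visit 5, push []
Visit 4, push []
Visit 6, push []

DFS order: [8, 3, 0, 2, 7, 1, 5, 4, 6]


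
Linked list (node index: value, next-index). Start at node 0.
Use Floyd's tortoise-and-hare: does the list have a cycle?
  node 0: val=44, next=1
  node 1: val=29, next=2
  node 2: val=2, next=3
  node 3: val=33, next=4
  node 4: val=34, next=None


Floyd's tortoise (slow, +1) and hare (fast, +2):
  init: slow=0, fast=0
  step 1: slow=1, fast=2
  step 2: slow=2, fast=4
  step 3: fast -> None, no cycle

Cycle: no


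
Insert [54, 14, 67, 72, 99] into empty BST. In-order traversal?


Insert 54: root
Insert 14: L from 54
Insert 67: R from 54
Insert 72: R from 54 -> R from 67
Insert 99: R from 54 -> R from 67 -> R from 72

In-order: [14, 54, 67, 72, 99]


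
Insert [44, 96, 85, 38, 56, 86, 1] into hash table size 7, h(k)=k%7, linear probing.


Insert 44: h=2 -> slot 2
Insert 96: h=5 -> slot 5
Insert 85: h=1 -> slot 1
Insert 38: h=3 -> slot 3
Insert 56: h=0 -> slot 0
Insert 86: h=2, 2 probes -> slot 4
Insert 1: h=1, 5 probes -> slot 6

Table: [56, 85, 44, 38, 86, 96, 1]


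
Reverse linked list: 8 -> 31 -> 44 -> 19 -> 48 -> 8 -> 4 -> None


Step 1: curr=8, set curr.next=prev(None) | reversed so far: 8
Step 2: curr=31, set curr.next=prev(8) | reversed so far: 31 -> 8
Step 3: curr=44, set curr.next=prev(31) | reversed so far: 44 -> 31 -> 8
Step 4: curr=19, set curr.next=prev(44) | reversed so far: 19 -> 44 -> 31 -> 8
Step 5: curr=48, set curr.next=prev(19) | reversed so far: 48 -> 19 -> 44 -> 31 -> 8
Step 6: curr=8, set curr.next=prev(48) | reversed so far: 8 -> 48 -> 19 -> 44 -> 31 -> 8
Step 7: curr=4, set curr.next=prev(8) | reversed so far: 4 -> 8 -> 48 -> 19 -> 44 -> 31 -> 8

4 -> 8 -> 48 -> 19 -> 44 -> 31 -> 8 -> None


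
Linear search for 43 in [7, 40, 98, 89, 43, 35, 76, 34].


i=0: 7!=43
i=1: 40!=43
i=2: 98!=43
i=3: 89!=43
i=4: 43==43 found!

Found at 4, 5 comps


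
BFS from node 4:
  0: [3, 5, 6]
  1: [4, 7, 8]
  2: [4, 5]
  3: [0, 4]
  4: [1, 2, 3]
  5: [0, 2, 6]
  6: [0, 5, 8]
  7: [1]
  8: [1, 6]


Visit 4, enqueue [1, 2, 3]
Visit 1, enqueue [7, 8]
Visit 2, enqueue [5]
Visit 3, enqueue [0]
Visit 7, enqueue []
Visit 8, enqueue [6]
Visit 5, enqueue []
Visit 0, enqueue []
Visit 6, enqueue []

BFS order: [4, 1, 2, 3, 7, 8, 5, 0, 6]


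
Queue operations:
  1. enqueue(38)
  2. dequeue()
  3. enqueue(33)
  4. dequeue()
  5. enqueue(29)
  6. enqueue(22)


enqueue(38) -> [38]
dequeue()->38, []
enqueue(33) -> [33]
dequeue()->33, []
enqueue(29) -> [29]
enqueue(22) -> [29, 22]

Final queue: [29, 22]


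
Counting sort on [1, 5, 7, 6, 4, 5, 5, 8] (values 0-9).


Input: [1, 5, 7, 6, 4, 5, 5, 8]
Counts: [0, 1, 0, 0, 1, 3, 1, 1, 1, 0]

Sorted: [1, 4, 5, 5, 5, 6, 7, 8]


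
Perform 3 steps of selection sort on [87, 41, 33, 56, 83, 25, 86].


Initial: [87, 41, 33, 56, 83, 25, 86]
Step 1: min=25 at 5
  Swap: [25, 41, 33, 56, 83, 87, 86]
Step 2: min=33 at 2
  Swap: [25, 33, 41, 56, 83, 87, 86]
Step 3: min=41 at 2
  Swap: [25, 33, 41, 56, 83, 87, 86]

After 3 steps: [25, 33, 41, 56, 83, 87, 86]


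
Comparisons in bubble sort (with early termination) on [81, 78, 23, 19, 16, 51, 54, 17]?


Algorithm: bubble sort (with early termination)
Input: [81, 78, 23, 19, 16, 51, 54, 17]
Sorted: [16, 17, 19, 23, 51, 54, 78, 81]

28


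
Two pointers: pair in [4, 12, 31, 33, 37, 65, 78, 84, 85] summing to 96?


lo=0(4)+hi=8(85)=89
lo=1(12)+hi=8(85)=97
lo=1(12)+hi=7(84)=96

Yes: 12+84=96


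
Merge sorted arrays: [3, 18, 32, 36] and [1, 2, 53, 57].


Take 1 from B
Take 2 from B
Take 3 from A
Take 18 from A
Take 32 from A
Take 36 from A

Merged: [1, 2, 3, 18, 32, 36, 53, 57]


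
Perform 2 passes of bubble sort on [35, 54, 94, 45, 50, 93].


Initial: [35, 54, 94, 45, 50, 93]
Pass 1: [35, 54, 45, 50, 93, 94] (3 swaps)
Pass 2: [35, 45, 50, 54, 93, 94] (2 swaps)

After 2 passes: [35, 45, 50, 54, 93, 94]


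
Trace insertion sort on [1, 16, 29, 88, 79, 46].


Initial: [1, 16, 29, 88, 79, 46]
Insert 16: [1, 16, 29, 88, 79, 46]
Insert 29: [1, 16, 29, 88, 79, 46]
Insert 88: [1, 16, 29, 88, 79, 46]
Insert 79: [1, 16, 29, 79, 88, 46]
Insert 46: [1, 16, 29, 46, 79, 88]

Sorted: [1, 16, 29, 46, 79, 88]


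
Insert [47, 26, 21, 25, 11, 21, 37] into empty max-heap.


Insert 47: [47]
Insert 26: [47, 26]
Insert 21: [47, 26, 21]
Insert 25: [47, 26, 21, 25]
Insert 11: [47, 26, 21, 25, 11]
Insert 21: [47, 26, 21, 25, 11, 21]
Insert 37: [47, 26, 37, 25, 11, 21, 21]

Final heap: [47, 26, 37, 25, 11, 21, 21]


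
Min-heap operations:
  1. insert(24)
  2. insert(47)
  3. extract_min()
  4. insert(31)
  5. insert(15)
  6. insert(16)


insert(24) -> [24]
insert(47) -> [24, 47]
extract_min()->24, [47]
insert(31) -> [31, 47]
insert(15) -> [15, 47, 31]
insert(16) -> [15, 16, 31, 47]

Final heap: [15, 16, 31, 47]


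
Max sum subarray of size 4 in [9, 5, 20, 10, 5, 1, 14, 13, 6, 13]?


[0:4]: 44
[1:5]: 40
[2:6]: 36
[3:7]: 30
[4:8]: 33
[5:9]: 34
[6:10]: 46

Max: 46 at [6:10]


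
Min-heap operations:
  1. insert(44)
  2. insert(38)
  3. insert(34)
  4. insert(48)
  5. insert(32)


insert(44) -> [44]
insert(38) -> [38, 44]
insert(34) -> [34, 44, 38]
insert(48) -> [34, 44, 38, 48]
insert(32) -> [32, 34, 38, 48, 44]

Final heap: [32, 34, 38, 48, 44]
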